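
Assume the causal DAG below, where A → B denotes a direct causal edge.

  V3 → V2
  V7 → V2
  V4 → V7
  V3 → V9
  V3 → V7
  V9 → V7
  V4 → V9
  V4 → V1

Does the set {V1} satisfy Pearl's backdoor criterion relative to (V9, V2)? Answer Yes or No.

Backdoor paths from V9 to V2 (paths whose first edge points into V9):
  P1: V9 <- V4 -> V7 <- V3 -> V2
  P2: V9 <- V4 -> V7 -> V2
  P3: V9 <- V3 -> V7 -> V2
  P4: V9 <- V3 -> V2
Condition 1 (no descendant of V9 in the set): holds — descendants of V9 are {V2, V7}; none are in {V1}.
Condition 2 (every backdoor path blocked by {V1}):
  P1: blocked at collider V7 (neither it nor any descendant is in the conditioning set).
  P2: open — no interior node is in the conditioning set.
  P3: open — no interior node is in the conditioning set.
  P4: open — no interior node is in the conditioning set.
{V1} does not satisfy the backdoor criterion.

No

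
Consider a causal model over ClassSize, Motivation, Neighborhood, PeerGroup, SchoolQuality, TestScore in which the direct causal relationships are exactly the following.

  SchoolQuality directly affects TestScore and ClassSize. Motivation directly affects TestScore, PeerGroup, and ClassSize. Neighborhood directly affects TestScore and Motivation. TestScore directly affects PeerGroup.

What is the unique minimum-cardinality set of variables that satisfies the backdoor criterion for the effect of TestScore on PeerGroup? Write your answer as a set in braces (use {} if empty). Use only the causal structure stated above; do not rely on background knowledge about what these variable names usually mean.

{Motivation}

Variables eligible for adjustment (non-descendants of TestScore, excluding TestScore and PeerGroup): {ClassSize, Motivation, Neighborhood, SchoolQuality}.
Backdoor paths from TestScore to PeerGroup:
  P1: TestScore <- Neighborhood -> Motivation -> PeerGroup
  P2: TestScore <- SchoolQuality -> ClassSize <- Motivation -> PeerGroup
  P3: TestScore <- Motivation -> PeerGroup
The empty set is not sufficient: P1 (TestScore <- Neighborhood -> Motivation -> PeerGroup) has no collider blocking it and no conditioned non-collider, so it is open.
Try {Motivation}:
  P1: blocked at chain node Motivation ∈ conditioning set.
  P2: blocked at collider ClassSize (neither it nor any descendant is in the conditioning set).
  P3: blocked at fork node Motivation ∈ conditioning set.
{Motivation} contains no descendant of TestScore and blocks every backdoor path.
No other singleton works — e.g. {Neighborhood} leaves P3 open — so {Motivation} is the unique smallest valid adjustment set.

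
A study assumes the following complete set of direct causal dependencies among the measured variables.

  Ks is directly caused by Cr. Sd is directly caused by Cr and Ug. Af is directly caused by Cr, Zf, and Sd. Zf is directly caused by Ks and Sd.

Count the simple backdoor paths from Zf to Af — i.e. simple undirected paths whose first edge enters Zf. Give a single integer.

4

A backdoor path from Zf to Af is any simple undirected path whose first edge points into Zf (i.e. leaves Zf via a parent).
Parents of Zf: {Ks, Sd}.
Enumerating:
  P1: Zf <- Ks <- Cr -> Sd -> Af
  P2: Zf <- Ks <- Cr -> Af
  P3: Zf <- Sd <- Cr -> Af
  P4: Zf <- Sd -> Af
That exhausts the simple backdoor paths. Count: 4.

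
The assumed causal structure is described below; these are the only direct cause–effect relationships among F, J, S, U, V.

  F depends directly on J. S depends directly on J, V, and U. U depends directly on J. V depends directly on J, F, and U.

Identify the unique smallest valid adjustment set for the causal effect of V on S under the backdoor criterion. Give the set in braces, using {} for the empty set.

{J, U}

Variables eligible for adjustment (non-descendants of V, excluding V and S): {F, J, U}.
Backdoor paths from V to S:
  P1: V <- J -> U -> S
  P2: V <- J -> S
  P3: V <- U <- J -> S
  P4: V <- U -> S
  P5: V <- F <- J -> U -> S
  P6: V <- F <- J -> S
The empty set is not sufficient: P1 (V <- J -> U -> S) has no collider blocking it and no conditioned non-collider, so it is open.
Try {J, U}:
  P1: blocked at fork node J ∈ conditioning set.
  P2: blocked at fork node J ∈ conditioning set.
  P3: blocked at chain node U ∈ conditioning set.
  P4: blocked at fork node U ∈ conditioning set.
  P5: blocked at fork node J ∈ conditioning set.
  P6: blocked at fork node J ∈ conditioning set.
{J, U} contains no descendant of V and blocks every backdoor path.
Every element of {J, U} is needed (dropping J leaves P2 open; dropping U leaves P4 open), so no proper subset is valid.
Among all size-2 subsets of the eligible variables, only {J, U} blocks every backdoor path, so it is the unique smallest valid adjustment set.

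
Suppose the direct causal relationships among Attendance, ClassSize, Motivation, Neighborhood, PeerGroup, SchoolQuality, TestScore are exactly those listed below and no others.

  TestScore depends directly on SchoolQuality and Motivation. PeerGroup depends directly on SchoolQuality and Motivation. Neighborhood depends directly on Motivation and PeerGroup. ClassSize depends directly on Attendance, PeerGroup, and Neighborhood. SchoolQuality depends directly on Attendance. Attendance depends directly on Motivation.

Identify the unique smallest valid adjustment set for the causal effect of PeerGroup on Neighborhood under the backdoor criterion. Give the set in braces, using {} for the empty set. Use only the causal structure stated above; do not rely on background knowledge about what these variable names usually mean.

{Motivation}

Variables eligible for adjustment (non-descendants of PeerGroup, excluding PeerGroup and Neighborhood): {Attendance, Motivation, SchoolQuality, TestScore}.
Backdoor paths from PeerGroup to Neighborhood:
  P1: PeerGroup <- Motivation -> Attendance -> ClassSize <- Neighborhood
  P2: PeerGroup <- Motivation -> TestScore <- SchoolQuality <- Attendance -> ClassSize <- Neighborhood
  P3: PeerGroup <- Motivation -> Neighborhood
  P4: PeerGroup <- SchoolQuality <- Attendance <- Motivation -> Neighborhood
  P5: PeerGroup <- SchoolQuality <- Attendance -> ClassSize <- Neighborhood
  P6: PeerGroup <- SchoolQuality -> TestScore <- Motivation -> Attendance -> ClassSize <- Neighborhood
  P7: PeerGroup <- SchoolQuality -> TestScore <- Motivation -> Neighborhood
The empty set is not sufficient: P3 (PeerGroup <- Motivation -> Neighborhood) has no collider blocking it and no conditioned non-collider, so it is open.
Try {Motivation}:
  P1: blocked at fork node Motivation ∈ conditioning set.
  P2: blocked at fork node Motivation ∈ conditioning set.
  P3: blocked at fork node Motivation ∈ conditioning set.
  P4: blocked at fork node Motivation ∈ conditioning set.
  P5: blocked at collider ClassSize (neither it nor any descendant is in the conditioning set).
  P6: blocked at collider TestScore (neither it nor any descendant is in the conditioning set).
  P7: blocked at collider TestScore (neither it nor any descendant is in the conditioning set).
{Motivation} contains no descendant of PeerGroup and blocks every backdoor path.
No other singleton works — e.g. {Attendance} leaves P3 open — so {Motivation} is the unique smallest valid adjustment set.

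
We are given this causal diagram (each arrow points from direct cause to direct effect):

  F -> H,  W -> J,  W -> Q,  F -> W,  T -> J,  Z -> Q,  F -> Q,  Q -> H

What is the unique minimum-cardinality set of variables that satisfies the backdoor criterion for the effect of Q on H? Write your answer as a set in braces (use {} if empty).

Variables eligible for adjustment (non-descendants of Q, excluding Q and H): {F, J, T, W, Z}.
Backdoor paths from Q to H:
  P1: Q <- F -> H
  P2: Q <- W <- F -> H
The empty set is not sufficient: P1 (Q <- F -> H) has no collider blocking it and no conditioned non-collider, so it is open.
Try {F}:
  P1: blocked at fork node F ∈ conditioning set.
  P2: blocked at fork node F ∈ conditioning set.
{F} contains no descendant of Q and blocks every backdoor path.
No other singleton works — e.g. {T} leaves P1 open — so {F} is the unique smallest valid adjustment set.

{F}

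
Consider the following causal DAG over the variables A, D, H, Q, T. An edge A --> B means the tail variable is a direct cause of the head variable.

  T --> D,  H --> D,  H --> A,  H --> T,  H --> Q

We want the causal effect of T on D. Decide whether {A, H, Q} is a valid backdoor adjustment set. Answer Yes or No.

Yes

Backdoor paths from T to D (paths whose first edge points into T):
  P1: T <- H -> D
Condition 1 (no descendant of T in the set): holds — descendants of T are {D}; none are in {A, H, Q}.
Condition 2 (every backdoor path blocked by {A, H, Q}):
  P1: blocked at fork node H ∈ conditioning set.
{A, H, Q} satisfies the backdoor criterion.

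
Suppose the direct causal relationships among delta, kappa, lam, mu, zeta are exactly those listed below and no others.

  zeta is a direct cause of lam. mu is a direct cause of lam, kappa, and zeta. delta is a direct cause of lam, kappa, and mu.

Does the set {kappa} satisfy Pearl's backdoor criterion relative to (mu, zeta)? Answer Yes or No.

Backdoor paths from mu to zeta (paths whose first edge points into mu):
  P1: mu <- delta -> lam <- zeta
Condition 1 (no descendant of mu in the set): FAILS — kappa is a descendant of mu.
Condition 2 (every backdoor path blocked by {kappa}):
  P1: blocked at collider lam (neither it nor any descendant is in the conditioning set).
{kappa} does not satisfy the backdoor criterion.

No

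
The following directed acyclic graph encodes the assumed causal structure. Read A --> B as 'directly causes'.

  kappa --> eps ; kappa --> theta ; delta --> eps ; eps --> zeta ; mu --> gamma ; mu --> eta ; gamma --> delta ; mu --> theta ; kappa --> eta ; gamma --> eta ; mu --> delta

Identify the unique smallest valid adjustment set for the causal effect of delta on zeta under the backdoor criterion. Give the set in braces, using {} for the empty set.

{}

Variables eligible for adjustment (non-descendants of delta, excluding delta and zeta): {eta, gamma, kappa, mu, theta}.
Backdoor paths from delta to zeta:
  P1: delta <- mu -> gamma -> eta <- kappa -> eps -> zeta
  P2: delta <- mu -> eta <- kappa -> eps -> zeta
  P3: delta <- mu -> theta <- kappa -> eps -> zeta
  P4: delta <- gamma <- mu -> eta <- kappa -> eps -> zeta
  P5: delta <- gamma <- mu -> theta <- kappa -> eps -> zeta
  P6: delta <- gamma -> eta <- mu -> theta <- kappa -> eps -> zeta
  P7: delta <- gamma -> eta <- kappa -> eps -> zeta
Each backdoor path contains an unconditioned collider, so every path is already blocked with the empty conditioning set:
  P1: blocked at collider eta (neither it nor any descendant is in the conditioning set).
  P2: blocked at collider eta (neither it nor any descendant is in the conditioning set).
  P3: blocked at collider theta (neither it nor any descendant is in the conditioning set).
  P4: blocked at collider eta (neither it nor any descendant is in the conditioning set).
  P5: blocked at collider theta (neither it nor any descendant is in the conditioning set).
  P6: blocked at collider eta (neither it nor any descendant is in the conditioning set).
  P7: blocked at collider eta (neither it nor any descendant is in the conditioning set).
The empty set is therefore the unique smallest valid set.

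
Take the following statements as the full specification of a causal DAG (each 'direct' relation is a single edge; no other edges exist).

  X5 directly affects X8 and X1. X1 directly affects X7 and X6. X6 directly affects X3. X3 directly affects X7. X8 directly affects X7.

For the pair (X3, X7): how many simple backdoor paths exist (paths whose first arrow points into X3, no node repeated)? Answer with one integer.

A backdoor path from X3 to X7 is any simple undirected path whose first edge points into X3 (i.e. leaves X3 via a parent).
Parents of X3: {X6}.
Enumerating:
  P1: X3 <- X6 <- X1 <- X5 -> X8 -> X7
  P2: X3 <- X6 <- X1 -> X7
That exhausts the simple backdoor paths. Count: 2.

2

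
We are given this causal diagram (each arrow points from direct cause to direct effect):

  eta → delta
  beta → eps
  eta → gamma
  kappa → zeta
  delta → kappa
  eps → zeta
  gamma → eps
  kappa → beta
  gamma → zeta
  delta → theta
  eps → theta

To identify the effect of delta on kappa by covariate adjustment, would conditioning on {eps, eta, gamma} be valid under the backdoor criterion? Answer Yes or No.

No

Backdoor paths from delta to kappa (paths whose first edge points into delta):
  P1: delta <- eta -> gamma -> eps <- beta <- kappa
  P2: delta <- eta -> gamma -> eps -> zeta <- kappa
  P3: delta <- eta -> gamma -> zeta <- kappa
  P4: delta <- eta -> gamma -> zeta <- eps <- beta <- kappa
Condition 1 (no descendant of delta in the set): FAILS — eps is a descendant of delta.
Condition 2 (every backdoor path blocked by {eps, eta, gamma}):
  P1: blocked at fork node eta ∈ conditioning set.
  P2: blocked at fork node eta ∈ conditioning set.
  P3: blocked at fork node eta ∈ conditioning set.
  P4: blocked at fork node eta ∈ conditioning set.
{eps, eta, gamma} does not satisfy the backdoor criterion.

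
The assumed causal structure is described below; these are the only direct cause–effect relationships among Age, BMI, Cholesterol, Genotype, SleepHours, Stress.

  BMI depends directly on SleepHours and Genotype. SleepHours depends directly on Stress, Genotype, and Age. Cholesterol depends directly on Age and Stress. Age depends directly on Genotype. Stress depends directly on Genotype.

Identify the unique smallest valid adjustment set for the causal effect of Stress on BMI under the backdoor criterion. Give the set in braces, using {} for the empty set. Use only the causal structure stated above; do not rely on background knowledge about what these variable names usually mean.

Variables eligible for adjustment (non-descendants of Stress, excluding Stress and BMI): {Age, Genotype}.
Backdoor paths from Stress to BMI:
  P1: Stress <- Genotype -> Age -> SleepHours -> BMI
  P2: Stress <- Genotype -> SleepHours -> BMI
  P3: Stress <- Genotype -> BMI
The empty set is not sufficient: P1 (Stress <- Genotype -> Age -> SleepHours -> BMI) has no collider blocking it and no conditioned non-collider, so it is open.
Try {Genotype}:
  P1: blocked at fork node Genotype ∈ conditioning set.
  P2: blocked at fork node Genotype ∈ conditioning set.
  P3: blocked at fork node Genotype ∈ conditioning set.
{Genotype} contains no descendant of Stress and blocks every backdoor path.
No other singleton works — e.g. {Age} leaves P2 open — so {Genotype} is the unique smallest valid adjustment set.

{Genotype}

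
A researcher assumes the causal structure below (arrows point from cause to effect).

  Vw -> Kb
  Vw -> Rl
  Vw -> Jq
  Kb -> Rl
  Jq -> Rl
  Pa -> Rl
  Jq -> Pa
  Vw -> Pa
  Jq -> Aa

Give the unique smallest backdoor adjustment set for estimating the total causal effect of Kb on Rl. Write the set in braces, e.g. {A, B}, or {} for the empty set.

{Vw}

Variables eligible for adjustment (non-descendants of Kb, excluding Kb and Rl): {Aa, Jq, Pa, Vw}.
Backdoor paths from Kb to Rl:
  P1: Kb <- Vw -> Jq -> Pa -> Rl
  P2: Kb <- Vw -> Jq -> Rl
  P3: Kb <- Vw -> Pa <- Jq -> Rl
  P4: Kb <- Vw -> Pa -> Rl
  P5: Kb <- Vw -> Rl
The empty set is not sufficient: P1 (Kb <- Vw -> Jq -> Pa -> Rl) has no collider blocking it and no conditioned non-collider, so it is open.
Try {Vw}:
  P1: blocked at fork node Vw ∈ conditioning set.
  P2: blocked at fork node Vw ∈ conditioning set.
  P3: blocked at fork node Vw ∈ conditioning set.
  P4: blocked at fork node Vw ∈ conditioning set.
  P5: blocked at fork node Vw ∈ conditioning set.
{Vw} contains no descendant of Kb and blocks every backdoor path.
No other singleton works — e.g. {Jq} leaves P4 open — so {Vw} is the unique smallest valid adjustment set.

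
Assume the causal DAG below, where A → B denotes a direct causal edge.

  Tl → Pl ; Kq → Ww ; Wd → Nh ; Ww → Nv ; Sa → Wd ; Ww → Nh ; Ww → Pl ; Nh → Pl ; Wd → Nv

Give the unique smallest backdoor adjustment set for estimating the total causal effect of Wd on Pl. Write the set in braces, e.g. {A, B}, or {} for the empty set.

Variables eligible for adjustment (non-descendants of Wd, excluding Wd and Pl): {Kq, Sa, Tl, Ww}.
Backdoor paths from Wd to Pl:
  (none)
With no backdoor paths the empty set already satisfies the criterion, and it is trivially minimal.

{}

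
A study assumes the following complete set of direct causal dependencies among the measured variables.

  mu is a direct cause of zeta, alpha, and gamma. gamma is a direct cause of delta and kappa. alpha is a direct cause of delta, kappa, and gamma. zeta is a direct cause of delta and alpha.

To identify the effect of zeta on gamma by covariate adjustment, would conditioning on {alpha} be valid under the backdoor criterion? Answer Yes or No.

No

Backdoor paths from zeta to gamma (paths whose first edge points into zeta):
  P1: zeta <- mu -> alpha -> gamma
  P2: zeta <- mu -> alpha -> kappa <- gamma
  P3: zeta <- mu -> alpha -> delta <- gamma
  P4: zeta <- mu -> gamma
Condition 1 (no descendant of zeta in the set): FAILS — alpha is a descendant of zeta.
Condition 2 (every backdoor path blocked by {alpha}):
  P1: blocked at chain node alpha ∈ conditioning set.
  P2: blocked at chain node alpha ∈ conditioning set.
  P3: blocked at chain node alpha ∈ conditioning set.
  P4: open — no interior node is in the conditioning set.
{alpha} does not satisfy the backdoor criterion.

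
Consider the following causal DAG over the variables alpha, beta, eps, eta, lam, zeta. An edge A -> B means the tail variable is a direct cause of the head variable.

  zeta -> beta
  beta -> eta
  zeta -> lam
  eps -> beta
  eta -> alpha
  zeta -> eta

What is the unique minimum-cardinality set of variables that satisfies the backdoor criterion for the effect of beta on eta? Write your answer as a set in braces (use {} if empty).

{zeta}

Variables eligible for adjustment (non-descendants of beta, excluding beta and eta): {eps, lam, zeta}.
Backdoor paths from beta to eta:
  P1: beta <- zeta -> eta
The empty set is not sufficient: P1 (beta <- zeta -> eta) has no collider blocking it and no conditioned non-collider, so it is open.
Try {zeta}:
  P1: blocked at fork node zeta ∈ conditioning set.
{zeta} contains no descendant of beta and blocks every backdoor path.
No other singleton works — e.g. {eps} leaves P1 open — so {zeta} is the unique smallest valid adjustment set.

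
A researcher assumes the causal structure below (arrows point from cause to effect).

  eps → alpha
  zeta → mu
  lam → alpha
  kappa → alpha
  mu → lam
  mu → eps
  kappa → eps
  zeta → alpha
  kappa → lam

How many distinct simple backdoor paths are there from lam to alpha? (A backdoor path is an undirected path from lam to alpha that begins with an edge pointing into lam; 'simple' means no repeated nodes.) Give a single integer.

6

A backdoor path from lam to alpha is any simple undirected path whose first edge points into lam (i.e. leaves lam via a parent).
Parents of lam: {kappa, mu}.
Enumerating:
  P1: lam <- kappa -> eps <- mu <- zeta -> alpha
  P2: lam <- kappa -> eps -> alpha
  P3: lam <- kappa -> alpha
  P4: lam <- mu <- zeta -> alpha
  P5: lam <- mu -> eps <- kappa -> alpha
  P6: lam <- mu -> eps -> alpha
That exhausts the simple backdoor paths. Count: 6.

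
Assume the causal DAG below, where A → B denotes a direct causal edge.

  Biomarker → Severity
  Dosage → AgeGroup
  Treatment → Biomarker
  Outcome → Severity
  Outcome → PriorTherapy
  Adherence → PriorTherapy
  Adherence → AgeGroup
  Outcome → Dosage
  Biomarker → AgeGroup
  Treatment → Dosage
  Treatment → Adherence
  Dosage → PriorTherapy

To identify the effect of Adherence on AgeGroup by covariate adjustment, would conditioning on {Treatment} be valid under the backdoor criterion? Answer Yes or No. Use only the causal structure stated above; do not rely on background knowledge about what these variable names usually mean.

Yes

Backdoor paths from Adherence to AgeGroup (paths whose first edge points into Adherence):
  P1: Adherence <- Treatment -> Biomarker -> AgeGroup
  P2: Adherence <- Treatment -> Biomarker -> Severity <- Outcome -> Dosage -> AgeGroup
  P3: Adherence <- Treatment -> Biomarker -> Severity <- Outcome -> PriorTherapy <- Dosage -> AgeGroup
  P4: Adherence <- Treatment -> Dosage <- Outcome -> Severity <- Biomarker -> AgeGroup
  P5: Adherence <- Treatment -> Dosage -> PriorTherapy <- Outcome -> Severity <- Biomarker -> AgeGroup
  P6: Adherence <- Treatment -> Dosage -> AgeGroup
Condition 1 (no descendant of Adherence in the set): holds — descendants of Adherence are {AgeGroup, PriorTherapy}; none are in {Treatment}.
Condition 2 (every backdoor path blocked by {Treatment}):
  P1: blocked at fork node Treatment ∈ conditioning set.
  P2: blocked at fork node Treatment ∈ conditioning set.
  P3: blocked at fork node Treatment ∈ conditioning set.
  P4: blocked at fork node Treatment ∈ conditioning set.
  P5: blocked at fork node Treatment ∈ conditioning set.
  P6: blocked at fork node Treatment ∈ conditioning set.
{Treatment} satisfies the backdoor criterion.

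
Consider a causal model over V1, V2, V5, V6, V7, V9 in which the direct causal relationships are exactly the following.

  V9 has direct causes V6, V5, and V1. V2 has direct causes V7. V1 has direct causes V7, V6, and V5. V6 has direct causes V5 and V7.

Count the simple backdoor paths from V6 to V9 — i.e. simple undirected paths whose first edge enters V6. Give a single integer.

4

A backdoor path from V6 to V9 is any simple undirected path whose first edge points into V6 (i.e. leaves V6 via a parent).
Parents of V6: {V5, V7}.
Enumerating:
  P1: V6 <- V5 -> V1 -> V9
  P2: V6 <- V5 -> V9
  P3: V6 <- V7 -> V1 <- V5 -> V9
  P4: V6 <- V7 -> V1 -> V9
That exhausts the simple backdoor paths. Count: 4.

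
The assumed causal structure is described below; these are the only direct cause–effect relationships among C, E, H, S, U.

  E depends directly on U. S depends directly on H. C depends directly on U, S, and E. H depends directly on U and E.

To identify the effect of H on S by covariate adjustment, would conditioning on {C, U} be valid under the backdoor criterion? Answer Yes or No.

No

Backdoor paths from H to S (paths whose first edge points into H):
  P1: H <- U -> E -> C <- S
  P2: H <- U -> C <- S
  P3: H <- E <- U -> C <- S
  P4: H <- E -> C <- S
Condition 1 (no descendant of H in the set): FAILS — C is a descendant of H.
Condition 2 (every backdoor path blocked by {C, U}):
  P1: blocked at fork node U ∈ conditioning set.
  P2: blocked at fork node U ∈ conditioning set.
  P3: blocked at fork node U ∈ conditioning set.
  P4: open — collider(s) C are conditioned on (or have a conditioned descendant) and no non-collider on the path is in the set.
{C, U} does not satisfy the backdoor criterion.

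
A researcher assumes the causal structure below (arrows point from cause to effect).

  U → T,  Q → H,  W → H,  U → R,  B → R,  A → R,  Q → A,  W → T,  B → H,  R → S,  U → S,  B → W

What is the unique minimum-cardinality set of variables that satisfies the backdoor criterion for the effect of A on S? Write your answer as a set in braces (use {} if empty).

Variables eligible for adjustment (non-descendants of A, excluding A and S): {B, H, Q, T, U, W}.
Backdoor paths from A to S:
  P1: A <- Q -> H <- B -> W -> T <- U -> R -> S
  P2: A <- Q -> H <- B -> W -> T <- U -> S
  P3: A <- Q -> H <- B -> R <- U -> S
  P4: A <- Q -> H <- B -> R -> S
  P5: A <- Q -> H <- W <- B -> R <- U -> S
  P6: A <- Q -> H <- W <- B -> R -> S
  P7: A <- Q -> H <- W -> T <- U -> R -> S
  P8: A <- Q -> H <- W -> T <- U -> S
Each backdoor path contains an unconditioned collider, so every path is already blocked with the empty conditioning set:
  P1: blocked at collider H (neither it nor any descendant is in the conditioning set).
  P2: blocked at collider H (neither it nor any descendant is in the conditioning set).
  P3: blocked at collider H (neither it nor any descendant is in the conditioning set).
  P4: blocked at collider H (neither it nor any descendant is in the conditioning set).
  P5: blocked at collider H (neither it nor any descendant is in the conditioning set).
  P6: blocked at collider H (neither it nor any descendant is in the conditioning set).
  P7: blocked at collider H (neither it nor any descendant is in the conditioning set).
  P8: blocked at collider H (neither it nor any descendant is in the conditioning set).
The empty set is therefore the unique smallest valid set.

{}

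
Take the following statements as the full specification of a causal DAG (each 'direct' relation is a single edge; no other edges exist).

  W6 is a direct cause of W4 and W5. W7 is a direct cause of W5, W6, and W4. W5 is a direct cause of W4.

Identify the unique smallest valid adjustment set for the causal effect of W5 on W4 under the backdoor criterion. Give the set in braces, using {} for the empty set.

{W6, W7}

Variables eligible for adjustment (non-descendants of W5, excluding W5 and W4): {W6, W7}.
Backdoor paths from W5 to W4:
  P1: W5 <- W7 -> W6 -> W4
  P2: W5 <- W7 -> W4
  P3: W5 <- W6 <- W7 -> W4
  P4: W5 <- W6 -> W4
The empty set is not sufficient: P1 (W5 <- W7 -> W6 -> W4) has no collider blocking it and no conditioned non-collider, so it is open.
Try {W6, W7}:
  P1: blocked at fork node W7 ∈ conditioning set.
  P2: blocked at fork node W7 ∈ conditioning set.
  P3: blocked at chain node W6 ∈ conditioning set.
  P4: blocked at fork node W6 ∈ conditioning set.
{W6, W7} contains no descendant of W5 and blocks every backdoor path.
Every element of {W6, W7} is needed (dropping W6 leaves P4 open; dropping W7 leaves P2 open), so no proper subset is valid.
Among all size-2 subsets of the eligible variables, only {W6, W7} blocks every backdoor path, so it is the unique smallest valid adjustment set.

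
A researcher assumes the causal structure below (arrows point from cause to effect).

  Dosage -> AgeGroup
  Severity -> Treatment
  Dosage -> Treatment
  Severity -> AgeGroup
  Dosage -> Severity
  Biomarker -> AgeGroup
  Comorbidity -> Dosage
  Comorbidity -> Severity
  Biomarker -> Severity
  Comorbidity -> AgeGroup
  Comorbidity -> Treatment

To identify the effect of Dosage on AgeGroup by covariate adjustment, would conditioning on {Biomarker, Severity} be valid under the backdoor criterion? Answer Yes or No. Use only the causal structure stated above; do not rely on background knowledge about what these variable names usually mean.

Backdoor paths from Dosage to AgeGroup (paths whose first edge points into Dosage):
  P1: Dosage <- Comorbidity -> Severity <- Biomarker -> AgeGroup
  P2: Dosage <- Comorbidity -> Severity -> AgeGroup
  P3: Dosage <- Comorbidity -> Treatment <- Severity <- Biomarker -> AgeGroup
  P4: Dosage <- Comorbidity -> Treatment <- Severity -> AgeGroup
  P5: Dosage <- Comorbidity -> AgeGroup
Condition 1 (no descendant of Dosage in the set): FAILS — Severity is a descendant of Dosage.
Condition 2 (every backdoor path blocked by {Biomarker, Severity}):
  P1: blocked at fork node Biomarker ∈ conditioning set.
  P2: blocked at chain node Severity ∈ conditioning set.
  P3: blocked at collider Treatment (neither it nor any descendant is in the conditioning set).
  P4: blocked at collider Treatment (neither it nor any descendant is in the conditioning set).
  P5: open — no interior node is in the conditioning set.
{Biomarker, Severity} does not satisfy the backdoor criterion.

No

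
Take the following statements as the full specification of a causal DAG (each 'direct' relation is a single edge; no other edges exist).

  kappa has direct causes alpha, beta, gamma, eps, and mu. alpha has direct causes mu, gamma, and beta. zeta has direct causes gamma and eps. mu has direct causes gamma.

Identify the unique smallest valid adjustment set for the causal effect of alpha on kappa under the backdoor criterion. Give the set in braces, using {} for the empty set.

{beta, gamma, mu}

Variables eligible for adjustment (non-descendants of alpha, excluding alpha and kappa): {beta, eps, gamma, mu, zeta}.
Backdoor paths from alpha to kappa:
  P1: alpha <- beta -> kappa
  P2: alpha <- gamma -> mu -> kappa
  P3: alpha <- gamma -> zeta <- eps -> kappa
  P4: alpha <- gamma -> kappa
  P5: alpha <- mu <- gamma -> zeta <- eps -> kappa
  P6: alpha <- mu <- gamma -> kappa
  P7: alpha <- mu -> kappa
The empty set is not sufficient: P1 (alpha <- beta -> kappa) has no collider blocking it and no conditioned non-collider, so it is open.
Try {beta, gamma, mu}:
  P1: blocked at fork node beta ∈ conditioning set.
  P2: blocked at fork node gamma ∈ conditioning set.
  P3: blocked at fork node gamma ∈ conditioning set.
  P4: blocked at fork node gamma ∈ conditioning set.
  P5: blocked at chain node mu ∈ conditioning set.
  P6: blocked at chain node mu ∈ conditioning set.
  P7: blocked at fork node mu ∈ conditioning set.
{beta, gamma, mu} contains no descendant of alpha and blocks every backdoor path.
Every element of {beta, gamma, mu} is needed (dropping beta leaves P1 open; dropping gamma leaves P4 open; dropping mu leaves P7 open), so no proper subset is valid.
Among all size-3 subsets of the eligible variables, only {beta, gamma, mu} blocks every backdoor path, so it is the unique smallest valid adjustment set.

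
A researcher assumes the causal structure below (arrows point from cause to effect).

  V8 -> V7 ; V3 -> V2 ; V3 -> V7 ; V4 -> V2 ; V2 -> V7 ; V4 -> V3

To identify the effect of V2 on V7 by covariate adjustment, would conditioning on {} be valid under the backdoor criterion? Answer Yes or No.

Backdoor paths from V2 to V7 (paths whose first edge points into V2):
  P1: V2 <- V4 -> V3 -> V7
  P2: V2 <- V3 -> V7
Condition 1 (no descendant of V2 in the set): holds — descendants of V2 are {V7}; none are in {}.
Condition 2 (every backdoor path blocked by {}):
  P1: open — no interior node is in the conditioning set.
  P2: open — no interior node is in the conditioning set.
{} does not satisfy the backdoor criterion.

No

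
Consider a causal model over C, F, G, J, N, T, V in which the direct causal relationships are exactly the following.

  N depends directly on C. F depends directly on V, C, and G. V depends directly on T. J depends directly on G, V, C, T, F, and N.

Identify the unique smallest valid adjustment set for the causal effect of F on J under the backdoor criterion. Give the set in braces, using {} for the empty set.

Variables eligible for adjustment (non-descendants of F, excluding F and J): {C, G, N, T, V}.
Backdoor paths from F to J:
  P1: F <- G -> J
  P2: F <- C -> N -> J
  P3: F <- C -> J
  P4: F <- V <- T -> J
  P5: F <- V -> J
The empty set is not sufficient: P1 (F <- G -> J) has no collider blocking it and no conditioned non-collider, so it is open.
Try {C, G, V}:
  P1: blocked at fork node G ∈ conditioning set.
  P2: blocked at fork node C ∈ conditioning set.
  P3: blocked at fork node C ∈ conditioning set.
  P4: blocked at chain node V ∈ conditioning set.
  P5: blocked at fork node V ∈ conditioning set.
{C, G, V} contains no descendant of F and blocks every backdoor path.
Every element of {C, G, V} is needed (dropping C leaves P2 open; dropping G leaves P1 open; dropping V leaves P4 open), so no proper subset is valid.
Among all size-3 subsets of the eligible variables, only {C, G, V} blocks every backdoor path, so it is the unique smallest valid adjustment set.

{C, G, V}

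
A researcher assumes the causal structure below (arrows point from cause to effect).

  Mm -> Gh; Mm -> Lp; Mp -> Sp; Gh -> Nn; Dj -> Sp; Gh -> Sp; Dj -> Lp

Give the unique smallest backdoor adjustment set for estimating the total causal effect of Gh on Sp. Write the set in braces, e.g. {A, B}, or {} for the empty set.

Variables eligible for adjustment (non-descendants of Gh, excluding Gh and Sp): {Dj, Lp, Mm, Mp}.
Backdoor paths from Gh to Sp:
  P1: Gh <- Mm -> Lp <- Dj -> Sp
Each backdoor path contains an unconditioned collider, so every path is already blocked with the empty conditioning set:
  P1: blocked at collider Lp (neither it nor any descendant is in the conditioning set).
The empty set is therefore the unique smallest valid set.

{}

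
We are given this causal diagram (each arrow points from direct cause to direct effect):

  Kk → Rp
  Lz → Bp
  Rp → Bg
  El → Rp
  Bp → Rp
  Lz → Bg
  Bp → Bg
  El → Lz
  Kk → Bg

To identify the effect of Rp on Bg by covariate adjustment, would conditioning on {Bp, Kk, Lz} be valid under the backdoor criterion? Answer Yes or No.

Backdoor paths from Rp to Bg (paths whose first edge points into Rp):
  P1: Rp <- Kk -> Bg
  P2: Rp <- El -> Lz -> Bp -> Bg
  P3: Rp <- El -> Lz -> Bg
  P4: Rp <- Bp <- Lz -> Bg
  P5: Rp <- Bp -> Bg
Condition 1 (no descendant of Rp in the set): holds — descendants of Rp are {Bg}; none are in {Bp, Kk, Lz}.
Condition 2 (every backdoor path blocked by {Bp, Kk, Lz}):
  P1: blocked at fork node Kk ∈ conditioning set.
  P2: blocked at chain node Lz ∈ conditioning set.
  P3: blocked at chain node Lz ∈ conditioning set.
  P4: blocked at chain node Bp ∈ conditioning set.
  P5: blocked at fork node Bp ∈ conditioning set.
{Bp, Kk, Lz} satisfies the backdoor criterion.

Yes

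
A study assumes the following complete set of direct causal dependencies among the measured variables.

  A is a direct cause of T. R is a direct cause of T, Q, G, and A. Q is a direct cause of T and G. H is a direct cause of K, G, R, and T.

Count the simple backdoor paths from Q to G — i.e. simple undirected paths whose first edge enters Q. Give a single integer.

A backdoor path from Q to G is any simple undirected path whose first edge points into Q (i.e. leaves Q via a parent).
Parents of Q: {R}.
Enumerating:
  P1: Q <- R <- H -> G
  P2: Q <- R -> G
  P3: Q <- R -> A -> T <- H -> G
  P4: Q <- R -> T <- H -> G
That exhausts the simple backdoor paths. Count: 4.

4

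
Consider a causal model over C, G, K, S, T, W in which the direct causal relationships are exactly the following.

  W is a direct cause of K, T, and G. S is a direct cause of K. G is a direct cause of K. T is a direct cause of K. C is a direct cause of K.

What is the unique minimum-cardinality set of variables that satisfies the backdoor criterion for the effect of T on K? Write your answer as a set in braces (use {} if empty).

Variables eligible for adjustment (non-descendants of T, excluding T and K): {C, G, S, W}.
Backdoor paths from T to K:
  P1: T <- W -> G -> K
  P2: T <- W -> K
The empty set is not sufficient: P1 (T <- W -> G -> K) has no collider blocking it and no conditioned non-collider, so it is open.
Try {W}:
  P1: blocked at fork node W ∈ conditioning set.
  P2: blocked at fork node W ∈ conditioning set.
{W} contains no descendant of T and blocks every backdoor path.
No other singleton works — e.g. {G} leaves P2 open — so {W} is the unique smallest valid adjustment set.

{W}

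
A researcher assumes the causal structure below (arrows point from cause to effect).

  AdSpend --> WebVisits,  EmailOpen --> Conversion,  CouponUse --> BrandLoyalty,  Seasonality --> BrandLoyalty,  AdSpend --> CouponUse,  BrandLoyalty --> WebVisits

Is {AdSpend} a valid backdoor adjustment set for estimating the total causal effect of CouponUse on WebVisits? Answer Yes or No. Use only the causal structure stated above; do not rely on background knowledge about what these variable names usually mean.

Yes

Backdoor paths from CouponUse to WebVisits (paths whose first edge points into CouponUse):
  P1: CouponUse <- AdSpend -> WebVisits
Condition 1 (no descendant of CouponUse in the set): holds — descendants of CouponUse are {BrandLoyalty, WebVisits}; none are in {AdSpend}.
Condition 2 (every backdoor path blocked by {AdSpend}):
  P1: blocked at fork node AdSpend ∈ conditioning set.
{AdSpend} satisfies the backdoor criterion.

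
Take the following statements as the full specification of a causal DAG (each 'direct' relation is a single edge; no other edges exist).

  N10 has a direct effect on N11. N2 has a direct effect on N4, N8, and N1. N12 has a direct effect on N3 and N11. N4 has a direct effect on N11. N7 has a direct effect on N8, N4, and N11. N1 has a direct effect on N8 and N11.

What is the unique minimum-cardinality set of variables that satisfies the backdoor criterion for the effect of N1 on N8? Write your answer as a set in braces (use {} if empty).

{N2}

Variables eligible for adjustment (non-descendants of N1, excluding N1 and N8): {N10, N12, N2, N3, N4, N7}.
Backdoor paths from N1 to N8:
  P1: N1 <- N2 -> N8
  P2: N1 <- N2 -> N4 <- N7 -> N8
  P3: N1 <- N2 -> N4 -> N11 <- N7 -> N8
The empty set is not sufficient: P1 (N1 <- N2 -> N8) has no collider blocking it and no conditioned non-collider, so it is open.
Try {N2}:
  P1: blocked at fork node N2 ∈ conditioning set.
  P2: blocked at fork node N2 ∈ conditioning set.
  P3: blocked at fork node N2 ∈ conditioning set.
{N2} contains no descendant of N1 and blocks every backdoor path.
No other singleton works — e.g. {N7} leaves P1 open — so {N2} is the unique smallest valid adjustment set.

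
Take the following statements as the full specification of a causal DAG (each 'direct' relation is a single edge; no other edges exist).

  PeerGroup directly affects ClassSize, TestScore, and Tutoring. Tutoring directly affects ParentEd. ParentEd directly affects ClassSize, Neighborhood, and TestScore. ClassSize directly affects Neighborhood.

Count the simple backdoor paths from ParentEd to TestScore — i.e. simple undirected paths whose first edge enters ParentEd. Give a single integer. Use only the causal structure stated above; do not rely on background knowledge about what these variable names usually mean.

1

A backdoor path from ParentEd to TestScore is any simple undirected path whose first edge points into ParentEd (i.e. leaves ParentEd via a parent).
Parents of ParentEd: {Tutoring}.
Enumerating:
  P1: ParentEd <- Tutoring <- PeerGroup -> TestScore
That exhausts the simple backdoor paths. Count: 1.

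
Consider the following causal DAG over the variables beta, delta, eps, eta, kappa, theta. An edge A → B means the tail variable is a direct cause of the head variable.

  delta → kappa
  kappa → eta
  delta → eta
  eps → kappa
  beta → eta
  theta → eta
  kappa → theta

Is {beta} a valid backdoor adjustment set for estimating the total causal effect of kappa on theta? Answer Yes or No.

Backdoor paths from kappa to theta (paths whose first edge points into kappa):
  P1: kappa <- delta -> eta <- theta
Condition 1 (no descendant of kappa in the set): holds — descendants of kappa are {eta, theta}; none are in {beta}.
Condition 2 (every backdoor path blocked by {beta}):
  P1: blocked at collider eta (neither it nor any descendant is in the conditioning set).
{beta} satisfies the backdoor criterion.

Yes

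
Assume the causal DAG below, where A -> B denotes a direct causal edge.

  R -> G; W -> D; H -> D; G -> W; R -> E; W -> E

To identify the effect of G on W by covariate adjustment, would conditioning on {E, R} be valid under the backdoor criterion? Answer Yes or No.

No

Backdoor paths from G to W (paths whose first edge points into G):
  P1: G <- R -> E <- W
Condition 1 (no descendant of G in the set): FAILS — E is a descendant of G.
Condition 2 (every backdoor path blocked by {E, R}):
  P1: blocked at fork node R ∈ conditioning set.
{E, R} does not satisfy the backdoor criterion.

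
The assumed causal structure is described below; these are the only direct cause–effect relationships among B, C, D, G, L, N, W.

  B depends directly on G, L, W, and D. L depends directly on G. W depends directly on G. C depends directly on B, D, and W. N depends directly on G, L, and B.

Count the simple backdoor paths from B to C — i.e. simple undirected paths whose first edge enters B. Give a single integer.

A backdoor path from B to C is any simple undirected path whose first edge points into B (i.e. leaves B via a parent).
Parents of B: {D, G, L, W}.
Enumerating:
  P1: B <- D -> C
  P2: B <- G -> W -> C
  P3: B <- W -> C
  P4: B <- L <- G -> W -> C
  P5: B <- L -> N <- G -> W -> C
That exhausts the simple backdoor paths. Count: 5.

5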